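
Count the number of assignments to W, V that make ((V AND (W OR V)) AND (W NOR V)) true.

No assignment satisfies the expression.
Count: 0 out of 4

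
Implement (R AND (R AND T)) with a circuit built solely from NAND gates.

((R NAND ((R NAND T) NAND (R NAND T))) NAND (R NAND ((R NAND T) NAND (R NAND T))))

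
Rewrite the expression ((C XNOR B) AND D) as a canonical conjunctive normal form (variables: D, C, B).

(D OR C OR B) AND (D OR C OR NOT B) AND (D OR NOT C OR B) AND (D OR NOT C OR NOT B) AND (NOT D OR C OR NOT B) AND (NOT D OR NOT C OR B)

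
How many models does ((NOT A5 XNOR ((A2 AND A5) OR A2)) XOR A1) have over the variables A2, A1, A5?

Satisfying assignments: (0,0,1), (0,1,0), (1,0,0), (1,1,1)
Count: 4 out of 8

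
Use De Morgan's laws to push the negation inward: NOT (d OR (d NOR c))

NOT d AND NOT (d NOR c)
De Morgan's: NOT(OR of terms) = AND of negations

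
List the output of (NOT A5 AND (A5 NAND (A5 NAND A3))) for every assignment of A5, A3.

A5 | A3 | Output
----------------
0 | 0 | 1
0 | 1 | 1
1 | 0 | 0
1 | 1 | 0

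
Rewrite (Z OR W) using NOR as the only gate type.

((Z NOR W) NOR (Z NOR W))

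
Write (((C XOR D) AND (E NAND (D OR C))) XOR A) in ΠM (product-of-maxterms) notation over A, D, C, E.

ΠM(0, 1, 3, 5, 6, 7, 10, 12) = (A OR D OR C OR E) AND (A OR D OR C OR NOT E) AND (A OR D OR NOT C OR NOT E) AND (A OR NOT D OR C OR NOT E) AND (A OR NOT D OR NOT C OR E) AND (A OR NOT D OR NOT C OR NOT E) AND (NOT A OR D OR NOT C OR E) AND (NOT A OR NOT D OR C OR E)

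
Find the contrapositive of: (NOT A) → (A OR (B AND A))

Contrapositive: NOT (A OR (B AND A)) → A
Note: A statement and its contrapositive are logically equivalent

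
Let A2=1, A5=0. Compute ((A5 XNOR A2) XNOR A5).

Substituting: ((0 XNOR 1) XNOR 0)
= 1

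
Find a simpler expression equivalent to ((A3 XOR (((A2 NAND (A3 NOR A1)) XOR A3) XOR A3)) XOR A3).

By XOR self-cancellation ((E XOR v) XOR v = E) then XOR self-cancellation ((E XOR v) XOR v = E):
= (A2 NAND (A3 NOR A1))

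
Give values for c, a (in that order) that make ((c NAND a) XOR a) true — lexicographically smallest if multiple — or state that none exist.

c=0, a=0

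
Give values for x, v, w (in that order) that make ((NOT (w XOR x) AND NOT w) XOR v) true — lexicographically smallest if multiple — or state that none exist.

x=0, v=0, w=0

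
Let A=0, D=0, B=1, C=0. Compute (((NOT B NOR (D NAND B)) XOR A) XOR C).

Substituting: (((NOT 1 NOR (0 NAND 1)) XOR 0) XOR 0)
= 0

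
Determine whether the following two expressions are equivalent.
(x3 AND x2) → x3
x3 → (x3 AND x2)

No, Converse is not equivalent to original (counterexample: x3=1, x2=0)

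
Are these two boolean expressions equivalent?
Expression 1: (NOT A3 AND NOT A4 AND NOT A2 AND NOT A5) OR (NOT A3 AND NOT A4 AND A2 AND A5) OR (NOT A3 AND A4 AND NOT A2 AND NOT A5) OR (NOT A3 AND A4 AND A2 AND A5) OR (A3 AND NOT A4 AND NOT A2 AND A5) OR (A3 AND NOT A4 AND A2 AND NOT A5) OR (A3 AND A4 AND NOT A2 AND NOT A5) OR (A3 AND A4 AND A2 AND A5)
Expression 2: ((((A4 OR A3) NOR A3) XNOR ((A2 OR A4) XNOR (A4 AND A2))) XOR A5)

Yes, they are equivalent — the two output columns agree on all 16 assignments:
A3 | A4 | A2 | A5 | Expression 1 | Expression 2
-----------------------------------------------
0 | 0 | 0 | 0 | 1 | 1
0 | 0 | 0 | 1 | 0 | 0
0 | 0 | 1 | 0 | 0 | 0
0 | 0 | 1 | 1 | 1 | 1
0 | 1 | 0 | 0 | 1 | 1
0 | 1 | 0 | 1 | 0 | 0
0 | 1 | 1 | 0 | 0 | 0
0 | 1 | 1 | 1 | 1 | 1
1 | 0 | 0 | 0 | 0 | 0
1 | 0 | 0 | 1 | 1 | 1
1 | 0 | 1 | 0 | 1 | 1
1 | 0 | 1 | 1 | 0 | 0
1 | 1 | 0 | 0 | 1 | 1
1 | 1 | 0 | 1 | 0 | 0
1 | 1 | 1 | 0 | 0 | 0
1 | 1 | 1 | 1 | 1 | 1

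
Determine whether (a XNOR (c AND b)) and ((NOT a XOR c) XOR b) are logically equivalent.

No. Counterexample: with c=0, b=1, a=0, Expression 1 = 1 but Expression 2 = 0.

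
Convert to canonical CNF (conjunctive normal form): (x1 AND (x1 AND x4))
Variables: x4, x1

(x4 OR x1) AND (x4 OR NOT x1) AND (NOT x4 OR x1)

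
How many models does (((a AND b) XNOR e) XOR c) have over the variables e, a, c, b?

Satisfying assignments: (0,0,0,0), (0,0,0,1), (0,1,0,0), (0,1,1,1), (1,0,1,0), (1,0,1,1), (1,1,0,1), (1,1,1,0)
Count: 8 out of 16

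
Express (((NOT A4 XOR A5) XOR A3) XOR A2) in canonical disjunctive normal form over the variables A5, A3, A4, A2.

(NOT A5 AND NOT A3 AND NOT A4 AND NOT A2) OR (NOT A5 AND NOT A3 AND A4 AND A2) OR (NOT A5 AND A3 AND NOT A4 AND A2) OR (NOT A5 AND A3 AND A4 AND NOT A2) OR (A5 AND NOT A3 AND NOT A4 AND A2) OR (A5 AND NOT A3 AND A4 AND NOT A2) OR (A5 AND A3 AND NOT A4 AND NOT A2) OR (A5 AND A3 AND A4 AND A2)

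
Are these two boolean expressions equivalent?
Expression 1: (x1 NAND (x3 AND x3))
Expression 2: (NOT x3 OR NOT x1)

Yes, they are equivalent — the two output columns agree on all 4 assignments:
x3 | x1 | Expression 1 | Expression 2
-------------------------------------
0 | 0 | 1 | 1
0 | 1 | 1 | 1
1 | 0 | 1 | 1
1 | 1 | 0 | 0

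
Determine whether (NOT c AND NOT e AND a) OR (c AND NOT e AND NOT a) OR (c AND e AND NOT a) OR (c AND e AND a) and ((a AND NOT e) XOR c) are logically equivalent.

Yes, they are equivalent — the two output columns agree on all 8 assignments:
c | e | a | Expression 1 | Expression 2
---------------------------------------
0 | 0 | 0 | 0 | 0
0 | 0 | 1 | 1 | 1
0 | 1 | 0 | 0 | 0
0 | 1 | 1 | 0 | 0
1 | 0 | 0 | 1 | 1
1 | 0 | 1 | 0 | 0
1 | 1 | 0 | 1 | 1
1 | 1 | 1 | 1 | 1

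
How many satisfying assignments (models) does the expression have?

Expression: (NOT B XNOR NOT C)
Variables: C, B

Satisfying assignments: (0,0), (1,1)
Count: 2 out of 4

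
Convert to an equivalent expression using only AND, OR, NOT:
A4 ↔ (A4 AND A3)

(A4 AND (A4 AND A3)) OR (NOT A4 AND NOT (A4 AND A3))
(Biconditional = both true or both false)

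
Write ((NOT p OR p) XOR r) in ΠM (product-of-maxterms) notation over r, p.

ΠM(2, 3) = (NOT r OR p) AND (NOT r OR NOT p)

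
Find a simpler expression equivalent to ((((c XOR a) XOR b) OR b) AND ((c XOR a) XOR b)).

By absorption (E AND (E OR v) = E):
= ((c XOR a) XOR b)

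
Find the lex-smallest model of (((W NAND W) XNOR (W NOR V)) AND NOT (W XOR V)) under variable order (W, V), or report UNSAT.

W=0, V=0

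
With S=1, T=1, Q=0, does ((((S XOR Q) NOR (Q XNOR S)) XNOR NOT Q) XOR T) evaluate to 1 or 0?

Substituting: ((((1 XOR 0) NOR (0 XNOR 1)) XNOR NOT 0) XOR 1)
= 1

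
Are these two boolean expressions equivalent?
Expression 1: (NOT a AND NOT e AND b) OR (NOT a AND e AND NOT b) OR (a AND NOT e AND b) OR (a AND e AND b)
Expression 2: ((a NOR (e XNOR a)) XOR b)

Yes, they are equivalent — the two output columns agree on all 8 assignments:
a | e | b | Expression 1 | Expression 2
---------------------------------------
0 | 0 | 0 | 0 | 0
0 | 0 | 1 | 1 | 1
0 | 1 | 0 | 1 | 1
0 | 1 | 1 | 0 | 0
1 | 0 | 0 | 0 | 0
1 | 0 | 1 | 1 | 1
1 | 1 | 0 | 0 | 0
1 | 1 | 1 | 1 | 1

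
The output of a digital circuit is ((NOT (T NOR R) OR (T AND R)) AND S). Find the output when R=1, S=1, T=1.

Substituting: ((NOT (1 NOR 1) OR (1 AND 1)) AND 1)
= 1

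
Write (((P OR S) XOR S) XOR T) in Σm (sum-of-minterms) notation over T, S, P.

Σm(1, 4, 6, 7) = (NOT T AND NOT S AND P) OR (T AND NOT S AND NOT P) OR (T AND S AND NOT P) OR (T AND S AND P)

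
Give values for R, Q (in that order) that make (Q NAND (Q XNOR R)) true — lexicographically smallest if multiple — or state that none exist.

R=0, Q=0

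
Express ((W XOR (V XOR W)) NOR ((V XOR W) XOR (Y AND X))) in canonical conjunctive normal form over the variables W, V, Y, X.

(W OR V OR NOT Y OR NOT X) AND (W OR NOT V OR Y OR X) AND (W OR NOT V OR Y OR NOT X) AND (W OR NOT V OR NOT Y OR X) AND (W OR NOT V OR NOT Y OR NOT X) AND (NOT W OR V OR Y OR X) AND (NOT W OR V OR Y OR NOT X) AND (NOT W OR V OR NOT Y OR X) AND (NOT W OR NOT V OR Y OR X) AND (NOT W OR NOT V OR Y OR NOT X) AND (NOT W OR NOT V OR NOT Y OR X) AND (NOT W OR NOT V OR NOT Y OR NOT X)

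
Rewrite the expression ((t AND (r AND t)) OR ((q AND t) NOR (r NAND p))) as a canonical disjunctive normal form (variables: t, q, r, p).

(NOT t AND NOT q AND r AND p) OR (NOT t AND q AND r AND p) OR (t AND NOT q AND r AND NOT p) OR (t AND NOT q AND r AND p) OR (t AND q AND r AND NOT p) OR (t AND q AND r AND p)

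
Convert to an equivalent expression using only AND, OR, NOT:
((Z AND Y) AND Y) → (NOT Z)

NOT ((Z AND Y) AND Y) OR (NOT Z)
(Implication elimination: A → B = NOT A OR B)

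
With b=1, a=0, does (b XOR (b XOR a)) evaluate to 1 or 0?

Substituting: (1 XOR (1 XOR 0))
= 0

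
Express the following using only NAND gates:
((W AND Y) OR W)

((((W NAND Y) NAND (W NAND Y)) NAND ((W NAND Y) NAND (W NAND Y))) NAND (W NAND W))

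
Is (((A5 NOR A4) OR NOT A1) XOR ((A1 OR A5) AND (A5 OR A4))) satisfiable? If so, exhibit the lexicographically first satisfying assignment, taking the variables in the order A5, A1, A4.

A5=0, A1=0, A4=0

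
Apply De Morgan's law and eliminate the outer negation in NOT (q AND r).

NOT q OR NOT r
De Morgan's: NOT(AND of terms) = OR of negations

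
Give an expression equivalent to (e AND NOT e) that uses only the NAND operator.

((e NAND (e NAND e)) NAND (e NAND (e NAND e)))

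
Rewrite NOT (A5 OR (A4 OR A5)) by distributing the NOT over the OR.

NOT A5 AND NOT (A4 OR A5)
De Morgan's: NOT(OR of terms) = AND of negations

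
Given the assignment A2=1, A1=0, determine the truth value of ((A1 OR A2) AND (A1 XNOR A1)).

Substituting: ((0 OR 1) AND (0 XNOR 0))
= 1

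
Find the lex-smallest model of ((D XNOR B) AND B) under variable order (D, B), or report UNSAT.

D=1, B=1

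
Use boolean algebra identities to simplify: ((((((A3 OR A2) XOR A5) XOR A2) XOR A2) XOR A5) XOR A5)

By XOR self-cancellation ((E XOR v) XOR v = E) then XOR self-cancellation ((E XOR v) XOR v = E):
= ((A3 OR A2) XOR A5)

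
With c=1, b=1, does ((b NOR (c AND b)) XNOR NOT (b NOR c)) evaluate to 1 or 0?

Substituting: ((1 NOR (1 AND 1)) XNOR NOT (1 NOR 1))
= 0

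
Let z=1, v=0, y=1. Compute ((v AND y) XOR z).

Substituting: ((0 AND 1) XOR 1)
= 1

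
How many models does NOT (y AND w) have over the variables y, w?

Satisfying assignments: (0,0), (0,1), (1,0)
Count: 3 out of 4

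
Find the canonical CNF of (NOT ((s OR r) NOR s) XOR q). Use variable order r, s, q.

(r OR s OR q) AND (r OR NOT s OR NOT q) AND (NOT r OR s OR NOT q) AND (NOT r OR NOT s OR NOT q)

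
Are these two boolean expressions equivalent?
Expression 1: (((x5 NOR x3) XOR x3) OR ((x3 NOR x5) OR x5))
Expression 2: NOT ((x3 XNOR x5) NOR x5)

No. Counterexample: with x3=1, x5=0, Expression 1 = 1 but Expression 2 = 0.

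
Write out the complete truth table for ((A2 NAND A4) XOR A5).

A5 | A4 | A2 | Output
---------------------
0 | 0 | 0 | 1
0 | 0 | 1 | 1
0 | 1 | 0 | 1
0 | 1 | 1 | 0
1 | 0 | 0 | 0
1 | 0 | 1 | 0
1 | 1 | 0 | 0
1 | 1 | 1 | 1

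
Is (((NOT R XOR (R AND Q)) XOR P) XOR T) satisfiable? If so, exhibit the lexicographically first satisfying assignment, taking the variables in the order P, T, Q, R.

P=0, T=0, Q=0, R=0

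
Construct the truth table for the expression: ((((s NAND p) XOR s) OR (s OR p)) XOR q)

q | s | p | Output
------------------
0 | 0 | 0 | 1
0 | 0 | 1 | 1
0 | 1 | 0 | 1
0 | 1 | 1 | 1
1 | 0 | 0 | 0
1 | 0 | 1 | 0
1 | 1 | 0 | 0
1 | 1 | 1 | 0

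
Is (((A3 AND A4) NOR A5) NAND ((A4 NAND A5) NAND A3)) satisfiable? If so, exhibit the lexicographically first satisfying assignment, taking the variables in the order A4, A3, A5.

A4=0, A3=0, A5=1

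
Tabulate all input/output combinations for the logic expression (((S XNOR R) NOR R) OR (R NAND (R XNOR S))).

R | S | Output
--------------
0 | 0 | 1
0 | 1 | 1
1 | 0 | 1
1 | 1 | 0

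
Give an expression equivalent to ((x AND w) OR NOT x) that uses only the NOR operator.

((((x NOR x) NOR (w NOR w)) NOR (x NOR x)) NOR (((x NOR x) NOR (w NOR w)) NOR (x NOR x)))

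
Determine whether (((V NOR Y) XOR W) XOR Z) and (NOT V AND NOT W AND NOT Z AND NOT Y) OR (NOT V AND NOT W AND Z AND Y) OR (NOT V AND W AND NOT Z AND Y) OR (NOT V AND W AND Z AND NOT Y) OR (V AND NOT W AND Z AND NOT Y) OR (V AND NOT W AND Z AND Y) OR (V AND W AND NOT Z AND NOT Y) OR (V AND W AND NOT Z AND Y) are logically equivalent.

Yes, they are equivalent — the two output columns agree on all 16 assignments:
V | W | Z | Y | Expression 1 | Expression 2
-------------------------------------------
0 | 0 | 0 | 0 | 1 | 1
0 | 0 | 0 | 1 | 0 | 0
0 | 0 | 1 | 0 | 0 | 0
0 | 0 | 1 | 1 | 1 | 1
0 | 1 | 0 | 0 | 0 | 0
0 | 1 | 0 | 1 | 1 | 1
0 | 1 | 1 | 0 | 1 | 1
0 | 1 | 1 | 1 | 0 | 0
1 | 0 | 0 | 0 | 0 | 0
1 | 0 | 0 | 1 | 0 | 0
1 | 0 | 1 | 0 | 1 | 1
1 | 0 | 1 | 1 | 1 | 1
1 | 1 | 0 | 0 | 1 | 1
1 | 1 | 0 | 1 | 1 | 1
1 | 1 | 1 | 0 | 0 | 0
1 | 1 | 1 | 1 | 0 | 0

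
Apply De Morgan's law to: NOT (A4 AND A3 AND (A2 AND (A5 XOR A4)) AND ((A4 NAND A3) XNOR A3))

NOT A4 OR NOT A3 OR NOT (A2 AND (A5 XOR A4)) OR NOT ((A4 NAND A3) XNOR A3)
De Morgan's: NOT(AND of terms) = OR of negations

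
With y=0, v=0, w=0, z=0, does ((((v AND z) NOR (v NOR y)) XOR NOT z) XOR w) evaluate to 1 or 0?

Substituting: ((((0 AND 0) NOR (0 NOR 0)) XOR NOT 0) XOR 0)
= 1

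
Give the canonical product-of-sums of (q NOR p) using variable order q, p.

ΠM(1, 2, 3) = (q OR NOT p) AND (NOT q OR p) AND (NOT q OR NOT p)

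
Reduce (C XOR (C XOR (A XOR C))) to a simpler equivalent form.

By XOR self-cancellation ((E XOR v) XOR v = E):
= (A XOR C)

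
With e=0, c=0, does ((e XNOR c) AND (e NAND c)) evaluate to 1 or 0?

Substituting: ((0 XNOR 0) AND (0 NAND 0))
= 1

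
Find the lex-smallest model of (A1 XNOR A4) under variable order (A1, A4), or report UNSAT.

A1=0, A4=0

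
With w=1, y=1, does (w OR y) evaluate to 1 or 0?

Substituting: (1 OR 1)
= 1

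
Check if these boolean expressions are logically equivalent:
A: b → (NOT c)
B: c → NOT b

Yes, Contrapositive is always equivalent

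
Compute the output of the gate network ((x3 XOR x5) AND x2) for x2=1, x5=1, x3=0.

Substituting: ((0 XOR 1) AND 1)
= 1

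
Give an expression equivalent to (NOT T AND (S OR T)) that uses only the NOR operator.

(((T NOR T) NOR (T NOR T)) NOR (((S NOR T) NOR (S NOR T)) NOR ((S NOR T) NOR (S NOR T))))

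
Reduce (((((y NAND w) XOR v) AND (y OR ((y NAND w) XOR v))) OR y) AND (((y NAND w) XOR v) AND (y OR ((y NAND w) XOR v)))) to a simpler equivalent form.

By absorption (E AND (E OR v) = E) then absorption (E AND (E OR v) = E):
= ((y NAND w) XOR v)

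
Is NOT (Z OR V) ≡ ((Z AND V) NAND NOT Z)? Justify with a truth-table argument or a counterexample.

No. Counterexample: with V=0, Z=1, Expression 1 = 0 but Expression 2 = 1.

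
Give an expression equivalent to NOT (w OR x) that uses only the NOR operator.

(((w NOR x) NOR (w NOR x)) NOR ((w NOR x) NOR (w NOR x)))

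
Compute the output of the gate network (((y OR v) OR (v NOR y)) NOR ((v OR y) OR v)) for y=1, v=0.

Substituting: (((1 OR 0) OR (0 NOR 1)) NOR ((0 OR 1) OR 0))
= 0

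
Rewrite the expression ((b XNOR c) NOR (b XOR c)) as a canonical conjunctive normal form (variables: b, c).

(b OR c) AND (b OR NOT c) AND (NOT b OR c) AND (NOT b OR NOT c)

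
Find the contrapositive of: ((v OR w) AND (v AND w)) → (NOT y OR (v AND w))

Contrapositive: NOT (NOT y OR (v AND w)) → NOT ((v OR w) AND (v AND w))
Note: A statement and its contrapositive are logically equivalent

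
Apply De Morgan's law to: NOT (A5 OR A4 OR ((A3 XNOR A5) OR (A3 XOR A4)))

NOT A5 AND NOT A4 AND NOT ((A3 XNOR A5) OR (A3 XOR A4))
De Morgan's: NOT(OR of terms) = AND of negations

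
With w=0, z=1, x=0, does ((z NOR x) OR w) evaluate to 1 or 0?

Substituting: ((1 NOR 0) OR 0)
= 0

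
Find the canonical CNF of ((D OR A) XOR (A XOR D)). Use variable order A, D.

(A OR D) AND (A OR NOT D) AND (NOT A OR D)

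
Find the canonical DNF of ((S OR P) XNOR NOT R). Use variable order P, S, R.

(NOT P AND NOT S AND R) OR (NOT P AND S AND NOT R) OR (P AND NOT S AND NOT R) OR (P AND S AND NOT R)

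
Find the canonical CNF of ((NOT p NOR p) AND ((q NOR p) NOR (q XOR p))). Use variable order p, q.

(p OR q) AND (p OR NOT q) AND (NOT p OR q) AND (NOT p OR NOT q)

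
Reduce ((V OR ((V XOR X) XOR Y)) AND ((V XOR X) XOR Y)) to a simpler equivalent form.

By absorption (E AND (E OR v) = E):
= ((V XOR X) XOR Y)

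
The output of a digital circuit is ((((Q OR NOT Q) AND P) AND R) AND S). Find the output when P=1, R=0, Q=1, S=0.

Substituting: ((((1 OR NOT 1) AND 1) AND 0) AND 0)
= 0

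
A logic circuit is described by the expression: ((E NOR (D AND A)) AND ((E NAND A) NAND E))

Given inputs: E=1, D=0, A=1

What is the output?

Substituting: ((1 NOR (0 AND 1)) AND ((1 NAND 1) NAND 1))
= 0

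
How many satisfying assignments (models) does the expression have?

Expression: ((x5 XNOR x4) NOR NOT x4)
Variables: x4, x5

Satisfying assignments: (1,0)
Count: 1 out of 4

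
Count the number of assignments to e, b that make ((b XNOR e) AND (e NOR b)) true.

Satisfying assignments: (0,0)
Count: 1 out of 4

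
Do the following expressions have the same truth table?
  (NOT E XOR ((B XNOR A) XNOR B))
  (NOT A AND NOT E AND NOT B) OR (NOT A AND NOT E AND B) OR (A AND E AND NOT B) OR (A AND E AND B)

Yes, they are equivalent — the two output columns agree on all 8 assignments:
A | E | B | Expression 1 | Expression 2
---------------------------------------
0 | 0 | 0 | 1 | 1
0 | 0 | 1 | 1 | 1
0 | 1 | 0 | 0 | 0
0 | 1 | 1 | 0 | 0
1 | 0 | 0 | 0 | 0
1 | 0 | 1 | 0 | 0
1 | 1 | 0 | 1 | 1
1 | 1 | 1 | 1 | 1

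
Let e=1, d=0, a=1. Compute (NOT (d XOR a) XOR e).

Substituting: (NOT (0 XOR 1) XOR 1)
= 1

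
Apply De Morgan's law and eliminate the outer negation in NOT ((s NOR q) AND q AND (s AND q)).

NOT (s NOR q) OR NOT q OR NOT (s AND q)
De Morgan's: NOT(AND of terms) = OR of negations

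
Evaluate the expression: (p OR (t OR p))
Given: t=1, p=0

Substituting: (0 OR (1 OR 0))
= 1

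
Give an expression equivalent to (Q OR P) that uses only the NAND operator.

((Q NAND Q) NAND (P NAND P))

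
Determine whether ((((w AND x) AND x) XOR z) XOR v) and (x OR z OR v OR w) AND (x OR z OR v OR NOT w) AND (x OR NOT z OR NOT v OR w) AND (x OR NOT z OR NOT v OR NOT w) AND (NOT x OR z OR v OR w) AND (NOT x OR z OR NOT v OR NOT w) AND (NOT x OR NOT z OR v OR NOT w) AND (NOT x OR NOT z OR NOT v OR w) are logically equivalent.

Yes, they are equivalent — the two output columns agree on all 16 assignments:
x | z | v | w | Expression 1 | Expression 2
-------------------------------------------
0 | 0 | 0 | 0 | 0 | 0
0 | 0 | 0 | 1 | 0 | 0
0 | 0 | 1 | 0 | 1 | 1
0 | 0 | 1 | 1 | 1 | 1
0 | 1 | 0 | 0 | 1 | 1
0 | 1 | 0 | 1 | 1 | 1
0 | 1 | 1 | 0 | 0 | 0
0 | 1 | 1 | 1 | 0 | 0
1 | 0 | 0 | 0 | 0 | 0
1 | 0 | 0 | 1 | 1 | 1
1 | 0 | 1 | 0 | 1 | 1
1 | 0 | 1 | 1 | 0 | 0
1 | 1 | 0 | 0 | 1 | 1
1 | 1 | 0 | 1 | 0 | 0
1 | 1 | 1 | 0 | 0 | 0
1 | 1 | 1 | 1 | 1 | 1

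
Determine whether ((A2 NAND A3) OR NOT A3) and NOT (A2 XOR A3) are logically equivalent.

No. Counterexample: with A2=0, A3=1, Expression 1 = 1 but Expression 2 = 0.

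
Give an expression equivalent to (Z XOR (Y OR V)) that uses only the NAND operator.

((Z NAND (Z NAND ((Y NAND Y) NAND (V NAND V)))) NAND (((Y NAND Y) NAND (V NAND V)) NAND (Z NAND ((Y NAND Y) NAND (V NAND V)))))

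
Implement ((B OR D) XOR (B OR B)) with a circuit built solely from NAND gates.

((((B NAND B) NAND (D NAND D)) NAND (((B NAND B) NAND (D NAND D)) NAND ((B NAND B) NAND (B NAND B)))) NAND (((B NAND B) NAND (B NAND B)) NAND (((B NAND B) NAND (D NAND D)) NAND ((B NAND B) NAND (B NAND B)))))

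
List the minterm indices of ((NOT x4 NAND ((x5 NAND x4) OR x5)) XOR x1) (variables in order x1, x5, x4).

Σm(1, 3, 4, 6) = (NOT x1 AND NOT x5 AND x4) OR (NOT x1 AND x5 AND x4) OR (x1 AND NOT x5 AND NOT x4) OR (x1 AND x5 AND NOT x4)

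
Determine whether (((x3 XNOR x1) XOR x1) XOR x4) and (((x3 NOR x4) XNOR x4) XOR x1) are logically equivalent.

No. Counterexample: with x1=0, x3=0, x4=0, Expression 1 = 1 but Expression 2 = 0.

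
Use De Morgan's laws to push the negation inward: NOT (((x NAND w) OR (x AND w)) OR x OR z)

NOT ((x NAND w) OR (x AND w)) AND NOT x AND NOT z
De Morgan's: NOT(OR of terms) = AND of negations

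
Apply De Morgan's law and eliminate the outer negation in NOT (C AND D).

NOT C OR NOT D
De Morgan's: NOT(AND of terms) = OR of negations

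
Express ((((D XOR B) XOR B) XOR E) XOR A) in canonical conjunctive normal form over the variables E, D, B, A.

(E OR D OR B OR A) AND (E OR D OR NOT B OR A) AND (E OR NOT D OR B OR NOT A) AND (E OR NOT D OR NOT B OR NOT A) AND (NOT E OR D OR B OR NOT A) AND (NOT E OR D OR NOT B OR NOT A) AND (NOT E OR NOT D OR B OR A) AND (NOT E OR NOT D OR NOT B OR A)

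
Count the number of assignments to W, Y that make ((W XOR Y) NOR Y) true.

Satisfying assignments: (0,0)
Count: 1 out of 4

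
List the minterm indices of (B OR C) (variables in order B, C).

Σm(1, 2, 3) = (NOT B AND C) OR (B AND NOT C) OR (B AND C)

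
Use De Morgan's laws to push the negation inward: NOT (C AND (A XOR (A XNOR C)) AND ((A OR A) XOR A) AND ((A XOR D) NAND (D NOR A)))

NOT C OR NOT (A XOR (A XNOR C)) OR NOT ((A OR A) XOR A) OR NOT ((A XOR D) NAND (D NOR A))
De Morgan's: NOT(AND of terms) = OR of negations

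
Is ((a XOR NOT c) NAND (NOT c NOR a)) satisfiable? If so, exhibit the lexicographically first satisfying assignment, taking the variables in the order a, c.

a=0, c=0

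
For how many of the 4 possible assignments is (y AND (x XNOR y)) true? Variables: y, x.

Satisfying assignments: (1,1)
Count: 1 out of 4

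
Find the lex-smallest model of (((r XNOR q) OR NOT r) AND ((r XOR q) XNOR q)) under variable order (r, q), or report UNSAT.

r=0, q=0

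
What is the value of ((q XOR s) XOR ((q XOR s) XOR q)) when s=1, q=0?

Substituting: ((0 XOR 1) XOR ((0 XOR 1) XOR 0))
= 0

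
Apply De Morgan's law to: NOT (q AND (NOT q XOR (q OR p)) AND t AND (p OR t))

NOT q OR NOT (NOT q XOR (q OR p)) OR NOT t OR NOT (p OR t)
De Morgan's: NOT(AND of terms) = OR of negations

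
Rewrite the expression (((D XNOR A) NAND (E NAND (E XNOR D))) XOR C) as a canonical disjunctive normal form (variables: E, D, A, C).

(NOT E AND NOT D AND NOT A AND C) OR (NOT E AND NOT D AND A AND NOT C) OR (NOT E AND D AND NOT A AND NOT C) OR (NOT E AND D AND A AND C) OR (E AND NOT D AND NOT A AND C) OR (E AND NOT D AND A AND NOT C) OR (E AND D AND NOT A AND NOT C) OR (E AND D AND A AND NOT C)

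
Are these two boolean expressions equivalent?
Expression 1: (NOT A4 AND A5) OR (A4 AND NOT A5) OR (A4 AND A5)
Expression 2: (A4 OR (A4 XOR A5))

Yes, they are equivalent — the two output columns agree on all 4 assignments:
A4 | A5 | Expression 1 | Expression 2
-------------------------------------
0 | 0 | 0 | 0
0 | 1 | 1 | 1
1 | 0 | 1 | 1
1 | 1 | 1 | 1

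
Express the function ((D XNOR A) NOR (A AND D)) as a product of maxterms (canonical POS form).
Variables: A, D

ΠM(0, 3) = (A OR D) AND (NOT A OR NOT D)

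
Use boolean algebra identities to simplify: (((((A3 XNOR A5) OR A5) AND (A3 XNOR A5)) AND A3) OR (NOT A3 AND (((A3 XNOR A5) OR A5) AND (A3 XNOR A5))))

By distribution ((E AND v) OR (E AND NOT v) = E) then absorption (E AND (E OR v) = E):
= (A3 XNOR A5)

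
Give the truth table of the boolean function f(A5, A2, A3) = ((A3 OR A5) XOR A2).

A5 | A2 | A3 | Output
---------------------
0 | 0 | 0 | 0
0 | 0 | 1 | 1
0 | 1 | 0 | 1
0 | 1 | 1 | 0
1 | 0 | 0 | 1
1 | 0 | 1 | 1
1 | 1 | 0 | 0
1 | 1 | 1 | 0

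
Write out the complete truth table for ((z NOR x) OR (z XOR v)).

v | z | x | Output
------------------
0 | 0 | 0 | 1
0 | 0 | 1 | 0
0 | 1 | 0 | 1
0 | 1 | 1 | 1
1 | 0 | 0 | 1
1 | 0 | 1 | 1
1 | 1 | 0 | 0
1 | 1 | 1 | 0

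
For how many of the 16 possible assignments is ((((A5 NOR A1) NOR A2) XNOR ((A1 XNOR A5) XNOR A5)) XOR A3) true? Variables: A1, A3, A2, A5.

Satisfying assignments: (0,0,0,0), (0,0,1,0), (0,0,1,1), (0,1,0,1), (1,0,0,0), (1,0,0,1), (1,1,1,0), (1,1,1,1)
Count: 8 out of 16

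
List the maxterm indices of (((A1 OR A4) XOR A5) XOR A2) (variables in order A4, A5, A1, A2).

ΠM(0, 3, 5, 6, 9, 11, 12, 14) = (A4 OR A5 OR A1 OR A2) AND (A4 OR A5 OR NOT A1 OR NOT A2) AND (A4 OR NOT A5 OR A1 OR NOT A2) AND (A4 OR NOT A5 OR NOT A1 OR A2) AND (NOT A4 OR A5 OR A1 OR NOT A2) AND (NOT A4 OR A5 OR NOT A1 OR NOT A2) AND (NOT A4 OR NOT A5 OR A1 OR A2) AND (NOT A4 OR NOT A5 OR NOT A1 OR A2)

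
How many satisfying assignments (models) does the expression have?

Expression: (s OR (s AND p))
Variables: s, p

Satisfying assignments: (1,0), (1,1)
Count: 2 out of 4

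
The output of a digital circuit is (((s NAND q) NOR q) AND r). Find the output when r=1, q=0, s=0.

Substituting: (((0 NAND 0) NOR 0) AND 1)
= 0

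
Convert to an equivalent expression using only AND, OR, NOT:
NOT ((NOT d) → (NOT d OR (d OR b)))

(NOT d) AND NOT (NOT d OR (d OR b))
(Negated implication: NOT(A → B) = A AND NOT B)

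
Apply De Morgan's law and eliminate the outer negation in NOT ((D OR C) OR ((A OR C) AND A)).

NOT (D OR C) AND NOT ((A OR C) AND A)
De Morgan's: NOT(OR of terms) = AND of negations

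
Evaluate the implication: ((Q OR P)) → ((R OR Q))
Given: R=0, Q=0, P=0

Antecedent ((Q OR P)) = 0; consequent ((R OR Q)) = 0.
0 → 0 = 1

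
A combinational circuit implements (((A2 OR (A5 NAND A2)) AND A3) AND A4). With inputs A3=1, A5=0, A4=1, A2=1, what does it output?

Substituting: (((1 OR (0 NAND 1)) AND 1) AND 1)
= 1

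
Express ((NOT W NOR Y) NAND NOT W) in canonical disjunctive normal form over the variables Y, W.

(NOT Y AND NOT W) OR (NOT Y AND W) OR (Y AND NOT W) OR (Y AND W)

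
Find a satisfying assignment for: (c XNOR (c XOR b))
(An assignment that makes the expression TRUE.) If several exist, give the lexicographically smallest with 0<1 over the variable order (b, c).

b=0, c=0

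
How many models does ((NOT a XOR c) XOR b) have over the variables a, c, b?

Satisfying assignments: (0,0,0), (0,1,1), (1,0,1), (1,1,0)
Count: 4 out of 8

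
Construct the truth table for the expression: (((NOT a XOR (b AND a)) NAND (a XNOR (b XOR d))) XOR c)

a | d | c | b | Output
----------------------
0 | 0 | 0 | 0 | 0
0 | 0 | 0 | 1 | 1
0 | 0 | 1 | 0 | 1
0 | 0 | 1 | 1 | 0
0 | 1 | 0 | 0 | 1
0 | 1 | 0 | 1 | 0
0 | 1 | 1 | 0 | 0
0 | 1 | 1 | 1 | 1
1 | 0 | 0 | 0 | 1
1 | 0 | 0 | 1 | 0
1 | 0 | 1 | 0 | 0
1 | 0 | 1 | 1 | 1
1 | 1 | 0 | 0 | 1
1 | 1 | 0 | 1 | 1
1 | 1 | 1 | 0 | 0
1 | 1 | 1 | 1 | 0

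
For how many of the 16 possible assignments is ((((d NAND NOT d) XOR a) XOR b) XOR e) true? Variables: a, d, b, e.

Satisfying assignments: (0,0,0,0), (0,0,1,1), (0,1,0,0), (0,1,1,1), (1,0,0,1), (1,0,1,0), (1,1,0,1), (1,1,1,0)
Count: 8 out of 16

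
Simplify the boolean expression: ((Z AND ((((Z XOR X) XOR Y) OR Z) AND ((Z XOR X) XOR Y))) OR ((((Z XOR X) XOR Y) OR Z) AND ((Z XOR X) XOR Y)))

By absorption (E OR (E AND v) = E) then absorption (E AND (E OR v) = E):
= ((Z XOR X) XOR Y)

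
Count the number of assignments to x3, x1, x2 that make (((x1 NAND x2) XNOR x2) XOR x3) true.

Satisfying assignments: (0,0,1), (1,0,0), (1,1,0), (1,1,1)
Count: 4 out of 8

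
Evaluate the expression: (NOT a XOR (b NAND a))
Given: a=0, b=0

Substituting: (NOT 0 XOR (0 NAND 0))
= 0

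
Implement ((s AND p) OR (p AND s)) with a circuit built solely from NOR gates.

((((s NOR s) NOR (p NOR p)) NOR ((p NOR p) NOR (s NOR s))) NOR (((s NOR s) NOR (p NOR p)) NOR ((p NOR p) NOR (s NOR s))))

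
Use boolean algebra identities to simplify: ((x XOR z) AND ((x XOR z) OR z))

By absorption (E AND (E OR v) = E):
= (x XOR z)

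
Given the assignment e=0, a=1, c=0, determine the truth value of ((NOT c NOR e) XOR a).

Substituting: ((NOT 0 NOR 0) XOR 1)
= 1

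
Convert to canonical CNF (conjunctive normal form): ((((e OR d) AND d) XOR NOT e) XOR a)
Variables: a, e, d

(a OR e OR NOT d) AND (a OR NOT e OR d) AND (NOT a OR e OR d) AND (NOT a OR NOT e OR NOT d)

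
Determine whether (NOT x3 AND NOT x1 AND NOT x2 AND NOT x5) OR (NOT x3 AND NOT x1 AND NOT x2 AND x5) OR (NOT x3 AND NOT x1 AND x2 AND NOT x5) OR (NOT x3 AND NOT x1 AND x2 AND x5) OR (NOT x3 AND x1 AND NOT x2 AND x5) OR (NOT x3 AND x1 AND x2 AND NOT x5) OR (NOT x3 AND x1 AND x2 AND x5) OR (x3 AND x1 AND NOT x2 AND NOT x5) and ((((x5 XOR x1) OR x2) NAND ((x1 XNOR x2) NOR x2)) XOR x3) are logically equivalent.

Yes, they are equivalent — the two output columns agree on all 16 assignments:
x3 | x1 | x2 | x5 | Expression 1 | Expression 2
-----------------------------------------------
0 | 0 | 0 | 0 | 1 | 1
0 | 0 | 0 | 1 | 1 | 1
0 | 0 | 1 | 0 | 1 | 1
0 | 0 | 1 | 1 | 1 | 1
0 | 1 | 0 | 0 | 0 | 0
0 | 1 | 0 | 1 | 1 | 1
0 | 1 | 1 | 0 | 1 | 1
0 | 1 | 1 | 1 | 1 | 1
1 | 0 | 0 | 0 | 0 | 0
1 | 0 | 0 | 1 | 0 | 0
1 | 0 | 1 | 0 | 0 | 0
1 | 0 | 1 | 1 | 0 | 0
1 | 1 | 0 | 0 | 1 | 1
1 | 1 | 0 | 1 | 0 | 0
1 | 1 | 1 | 0 | 0 | 0
1 | 1 | 1 | 1 | 0 | 0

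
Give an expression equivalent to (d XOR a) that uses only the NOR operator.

((((d NOR a) NOR (d NOR a)) NOR ((d NOR a) NOR (d NOR a))) NOR ((((d NOR d) NOR (a NOR a)) NOR ((d NOR d) NOR (a NOR a))) NOR (((d NOR d) NOR (a NOR a)) NOR ((d NOR d) NOR (a NOR a)))))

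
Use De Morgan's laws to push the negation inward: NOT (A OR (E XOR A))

NOT A AND NOT (E XOR A)
De Morgan's: NOT(OR of terms) = AND of negations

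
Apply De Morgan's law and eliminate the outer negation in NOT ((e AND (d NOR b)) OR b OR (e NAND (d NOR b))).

NOT (e AND (d NOR b)) AND NOT b AND NOT (e NAND (d NOR b))
De Morgan's: NOT(OR of terms) = AND of negations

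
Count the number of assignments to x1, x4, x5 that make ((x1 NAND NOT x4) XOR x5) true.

Satisfying assignments: (0,0,0), (0,1,0), (1,0,1), (1,1,0)
Count: 4 out of 8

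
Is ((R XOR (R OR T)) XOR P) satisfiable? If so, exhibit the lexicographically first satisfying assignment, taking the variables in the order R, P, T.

R=0, P=0, T=1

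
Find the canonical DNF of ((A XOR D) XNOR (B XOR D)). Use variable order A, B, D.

(NOT A AND NOT B AND NOT D) OR (NOT A AND NOT B AND D) OR (A AND B AND NOT D) OR (A AND B AND D)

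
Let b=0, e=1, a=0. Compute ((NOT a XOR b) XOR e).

Substituting: ((NOT 0 XOR 0) XOR 1)
= 0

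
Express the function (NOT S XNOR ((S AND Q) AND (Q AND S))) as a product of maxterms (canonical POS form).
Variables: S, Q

ΠM(0, 1, 3) = (S OR Q) AND (S OR NOT Q) AND (NOT S OR NOT Q)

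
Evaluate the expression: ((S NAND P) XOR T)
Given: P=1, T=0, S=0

Substituting: ((0 NAND 1) XOR 0)
= 1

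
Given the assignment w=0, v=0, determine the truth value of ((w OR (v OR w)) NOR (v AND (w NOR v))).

Substituting: ((0 OR (0 OR 0)) NOR (0 AND (0 NOR 0)))
= 1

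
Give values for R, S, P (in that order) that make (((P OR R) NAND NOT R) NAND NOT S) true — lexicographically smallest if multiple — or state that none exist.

R=0, S=0, P=1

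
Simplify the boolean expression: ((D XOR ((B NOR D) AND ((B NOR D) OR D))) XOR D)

By XOR self-cancellation ((E XOR v) XOR v = E) then absorption (E AND (E OR v) = E):
= (B NOR D)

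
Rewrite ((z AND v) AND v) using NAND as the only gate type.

((((z NAND v) NAND (z NAND v)) NAND v) NAND (((z NAND v) NAND (z NAND v)) NAND v))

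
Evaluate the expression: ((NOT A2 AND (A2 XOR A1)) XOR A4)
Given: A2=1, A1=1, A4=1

Substituting: ((NOT 1 AND (1 XOR 1)) XOR 1)
= 1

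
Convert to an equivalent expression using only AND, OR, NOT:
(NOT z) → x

z OR x
(Implication elimination: A → B = NOT A OR B)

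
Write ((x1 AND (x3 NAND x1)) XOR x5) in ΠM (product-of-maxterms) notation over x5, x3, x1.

ΠM(0, 2, 3, 5) = (x5 OR x3 OR x1) AND (x5 OR NOT x3 OR x1) AND (x5 OR NOT x3 OR NOT x1) AND (NOT x5 OR x3 OR NOT x1)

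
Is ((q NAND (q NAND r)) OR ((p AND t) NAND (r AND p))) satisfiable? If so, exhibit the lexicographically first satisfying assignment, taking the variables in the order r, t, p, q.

r=0, t=0, p=0, q=0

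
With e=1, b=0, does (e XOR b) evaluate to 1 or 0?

Substituting: (1 XOR 0)
= 1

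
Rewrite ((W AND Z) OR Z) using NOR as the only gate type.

((((W NOR W) NOR (Z NOR Z)) NOR Z) NOR (((W NOR W) NOR (Z NOR Z)) NOR Z))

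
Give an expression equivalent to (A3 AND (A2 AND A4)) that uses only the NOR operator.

((A3 NOR A3) NOR (((A2 NOR A2) NOR (A4 NOR A4)) NOR ((A2 NOR A2) NOR (A4 NOR A4))))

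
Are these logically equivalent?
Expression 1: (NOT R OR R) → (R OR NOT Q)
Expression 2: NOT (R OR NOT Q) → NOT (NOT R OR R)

Yes, Contrapositive is always equivalent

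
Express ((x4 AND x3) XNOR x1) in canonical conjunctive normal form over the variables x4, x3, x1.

(x4 OR x3 OR NOT x1) AND (x4 OR NOT x3 OR NOT x1) AND (NOT x4 OR x3 OR NOT x1) AND (NOT x4 OR NOT x3 OR x1)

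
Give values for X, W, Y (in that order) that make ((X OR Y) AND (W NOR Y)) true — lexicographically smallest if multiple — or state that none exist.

X=1, W=0, Y=0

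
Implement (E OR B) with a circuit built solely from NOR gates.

((E NOR B) NOR (E NOR B))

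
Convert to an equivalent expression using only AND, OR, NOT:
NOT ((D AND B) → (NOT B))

(D AND B) AND B
(Negated implication: NOT(A → B) = A AND NOT B)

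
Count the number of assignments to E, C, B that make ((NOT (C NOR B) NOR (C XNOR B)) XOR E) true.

Satisfying assignments: (1,0,0), (1,0,1), (1,1,0), (1,1,1)
Count: 4 out of 8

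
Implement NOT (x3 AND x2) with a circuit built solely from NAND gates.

(((x3 NAND x2) NAND (x3 NAND x2)) NAND ((x3 NAND x2) NAND (x3 NAND x2)))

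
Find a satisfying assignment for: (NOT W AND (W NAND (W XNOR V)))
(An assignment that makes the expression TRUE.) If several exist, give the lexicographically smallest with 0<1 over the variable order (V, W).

V=0, W=0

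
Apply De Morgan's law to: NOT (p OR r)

NOT p AND NOT r
De Morgan's: NOT(OR of terms) = AND of negations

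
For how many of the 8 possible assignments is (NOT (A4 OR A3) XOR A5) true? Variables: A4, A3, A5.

Satisfying assignments: (0,0,0), (0,1,1), (1,0,1), (1,1,1)
Count: 4 out of 8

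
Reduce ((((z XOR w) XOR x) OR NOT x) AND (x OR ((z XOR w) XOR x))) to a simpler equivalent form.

By distribution ((E OR v) AND (E OR NOT v) = E):
= ((z XOR w) XOR x)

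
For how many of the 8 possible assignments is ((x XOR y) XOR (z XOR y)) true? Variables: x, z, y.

Satisfying assignments: (0,1,0), (0,1,1), (1,0,0), (1,0,1)
Count: 4 out of 8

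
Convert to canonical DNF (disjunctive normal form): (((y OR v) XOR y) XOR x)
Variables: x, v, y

(NOT x AND v AND NOT y) OR (x AND NOT v AND NOT y) OR (x AND NOT v AND y) OR (x AND v AND y)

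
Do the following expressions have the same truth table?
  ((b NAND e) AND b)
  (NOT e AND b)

Yes, they are equivalent — the two output columns agree on all 4 assignments:
e | b | Expression 1 | Expression 2
-----------------------------------
0 | 0 | 0 | 0
0 | 1 | 1 | 1
1 | 0 | 0 | 0
1 | 1 | 0 | 0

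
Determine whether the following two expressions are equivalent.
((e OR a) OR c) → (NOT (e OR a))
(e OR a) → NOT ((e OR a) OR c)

Yes, Contrapositive is always equivalent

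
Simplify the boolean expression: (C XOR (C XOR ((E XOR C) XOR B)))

By XOR self-cancellation ((E XOR v) XOR v = E):
= ((E XOR C) XOR B)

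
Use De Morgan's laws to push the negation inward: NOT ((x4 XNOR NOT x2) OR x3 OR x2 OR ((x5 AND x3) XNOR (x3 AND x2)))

NOT (x4 XNOR NOT x2) AND NOT x3 AND NOT x2 AND NOT ((x5 AND x3) XNOR (x3 AND x2))
De Morgan's: NOT(OR of terms) = AND of negations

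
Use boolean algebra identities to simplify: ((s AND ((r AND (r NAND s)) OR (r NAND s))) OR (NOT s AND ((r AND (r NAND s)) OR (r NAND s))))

By distribution ((E AND v) OR (E AND NOT v) = E) then absorption (E OR (E AND v) = E):
= (r NAND s)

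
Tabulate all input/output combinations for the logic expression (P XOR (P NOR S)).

S | P | Output
--------------
0 | 0 | 1
0 | 1 | 1
1 | 0 | 0
1 | 1 | 1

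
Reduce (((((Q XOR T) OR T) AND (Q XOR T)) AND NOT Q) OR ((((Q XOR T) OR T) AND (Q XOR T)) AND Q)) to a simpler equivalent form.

By distribution ((E AND v) OR (E AND NOT v) = E) then absorption (E AND (E OR v) = E):
= (Q XOR T)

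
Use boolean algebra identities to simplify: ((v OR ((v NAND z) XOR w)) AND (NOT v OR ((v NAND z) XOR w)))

By distribution ((E OR v) AND (E OR NOT v) = E):
= ((v NAND z) XOR w)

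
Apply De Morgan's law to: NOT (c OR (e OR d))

NOT c AND NOT (e OR d)
De Morgan's: NOT(OR of terms) = AND of negations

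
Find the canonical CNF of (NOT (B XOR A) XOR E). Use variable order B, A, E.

(B OR A OR NOT E) AND (B OR NOT A OR E) AND (NOT B OR A OR E) AND (NOT B OR NOT A OR NOT E)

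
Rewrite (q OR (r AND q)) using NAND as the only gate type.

((q NAND q) NAND (((r NAND q) NAND (r NAND q)) NAND ((r NAND q) NAND (r NAND q))))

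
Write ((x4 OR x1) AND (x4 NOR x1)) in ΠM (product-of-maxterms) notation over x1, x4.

ΠM(0, 1, 2, 3) = (x1 OR x4) AND (x1 OR NOT x4) AND (NOT x1 OR x4) AND (NOT x1 OR NOT x4)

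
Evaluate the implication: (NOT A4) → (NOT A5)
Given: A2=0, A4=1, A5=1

Antecedent (NOT A4) = 0; consequent (NOT A5) = 0.
0 → 0 = 1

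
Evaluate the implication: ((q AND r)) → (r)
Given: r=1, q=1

Antecedent ((q AND r)) = 1; consequent (r) = 1.
1 → 1 = 1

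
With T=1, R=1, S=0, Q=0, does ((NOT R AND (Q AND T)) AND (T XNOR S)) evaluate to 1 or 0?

Substituting: ((NOT 1 AND (0 AND 1)) AND (1 XNOR 0))
= 0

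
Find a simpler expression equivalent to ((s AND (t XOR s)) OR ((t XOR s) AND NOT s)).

By distribution ((E AND v) OR (E AND NOT v) = E):
= (t XOR s)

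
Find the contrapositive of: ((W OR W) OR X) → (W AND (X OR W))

Contrapositive: NOT (W AND (X OR W)) → NOT ((W OR W) OR X)
Note: A statement and its contrapositive are logically equivalent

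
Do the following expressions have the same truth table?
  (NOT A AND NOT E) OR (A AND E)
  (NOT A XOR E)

Yes, they are equivalent — the two output columns agree on all 4 assignments:
A | E | Expression 1 | Expression 2
-----------------------------------
0 | 0 | 1 | 1
0 | 1 | 0 | 0
1 | 0 | 0 | 0
1 | 1 | 1 | 1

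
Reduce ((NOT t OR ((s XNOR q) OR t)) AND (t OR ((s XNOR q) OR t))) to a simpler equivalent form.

By distribution ((E OR v) AND (E OR NOT v) = E):
= ((s XNOR q) OR t)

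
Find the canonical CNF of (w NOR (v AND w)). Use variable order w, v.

(NOT w OR v) AND (NOT w OR NOT v)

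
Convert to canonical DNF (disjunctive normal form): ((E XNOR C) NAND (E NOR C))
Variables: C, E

(NOT C AND E) OR (C AND NOT E) OR (C AND E)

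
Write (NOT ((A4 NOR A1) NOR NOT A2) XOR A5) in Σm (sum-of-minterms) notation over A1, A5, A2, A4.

Σm(0, 1, 2, 7, 8, 9, 14, 15) = (NOT A1 AND NOT A5 AND NOT A2 AND NOT A4) OR (NOT A1 AND NOT A5 AND NOT A2 AND A4) OR (NOT A1 AND NOT A5 AND A2 AND NOT A4) OR (NOT A1 AND A5 AND A2 AND A4) OR (A1 AND NOT A5 AND NOT A2 AND NOT A4) OR (A1 AND NOT A5 AND NOT A2 AND A4) OR (A1 AND A5 AND A2 AND NOT A4) OR (A1 AND A5 AND A2 AND A4)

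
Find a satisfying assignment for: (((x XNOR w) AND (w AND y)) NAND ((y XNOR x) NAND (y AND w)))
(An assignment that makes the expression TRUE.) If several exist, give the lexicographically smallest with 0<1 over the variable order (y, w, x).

y=0, w=0, x=0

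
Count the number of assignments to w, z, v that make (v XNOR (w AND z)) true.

Satisfying assignments: (0,0,0), (0,1,0), (1,0,0), (1,1,1)
Count: 4 out of 8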